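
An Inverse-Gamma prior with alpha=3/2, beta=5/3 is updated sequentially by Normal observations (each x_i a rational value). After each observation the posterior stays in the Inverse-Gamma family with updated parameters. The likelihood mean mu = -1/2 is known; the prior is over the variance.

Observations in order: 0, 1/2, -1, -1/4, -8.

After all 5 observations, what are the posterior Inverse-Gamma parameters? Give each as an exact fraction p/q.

alpha=4, beta=2935/96

obs 1: x=0 → posterior Inverse-Gamma(2, 43/24)
obs 2: x=1/2 → posterior Inverse-Gamma(5/2, 55/24)
obs 3: x=-1 → posterior Inverse-Gamma(3, 29/12)
obs 4: x=-1/4 → posterior Inverse-Gamma(7/2, 235/96)
obs 5: x=-8 → posterior Inverse-Gamma(4, 2935/96)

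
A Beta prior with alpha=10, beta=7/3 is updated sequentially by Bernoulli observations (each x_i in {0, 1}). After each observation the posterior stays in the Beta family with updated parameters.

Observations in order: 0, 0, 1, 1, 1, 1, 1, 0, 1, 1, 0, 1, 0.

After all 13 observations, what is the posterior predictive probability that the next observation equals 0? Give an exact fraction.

obs 1: x=0 → posterior Beta(10, 10/3)
obs 2: x=0 → posterior Beta(10, 13/3)
obs 3: x=1 → posterior Beta(11, 13/3)
obs 4: x=1 → posterior Beta(12, 13/3)
obs 5: x=1 → posterior Beta(13, 13/3)
obs 6: x=1 → posterior Beta(14, 13/3)
obs 7: x=1 → posterior Beta(15, 13/3)
obs 8: x=0 → posterior Beta(15, 16/3)
obs 9: x=1 → posterior Beta(16, 16/3)
obs 10: x=1 → posterior Beta(17, 16/3)
obs 11: x=0 → posterior Beta(17, 19/3)
obs 12: x=1 → posterior Beta(18, 19/3)
obs 13: x=0 → posterior Beta(18, 22/3)

11/38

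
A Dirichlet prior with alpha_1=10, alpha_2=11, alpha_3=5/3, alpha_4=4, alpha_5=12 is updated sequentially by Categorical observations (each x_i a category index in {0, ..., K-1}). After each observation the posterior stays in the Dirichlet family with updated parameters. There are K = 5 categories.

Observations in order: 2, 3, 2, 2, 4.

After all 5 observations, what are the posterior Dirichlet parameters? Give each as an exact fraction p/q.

obs 1: x=2 → posterior Dirichlet(10, 11, 8/3, 4, 12)
obs 2: x=3 → posterior Dirichlet(10, 11, 8/3, 5, 12)
obs 3: x=2 → posterior Dirichlet(10, 11, 11/3, 5, 12)
obs 4: x=2 → posterior Dirichlet(10, 11, 14/3, 5, 12)
obs 5: x=4 → posterior Dirichlet(10, 11, 14/3, 5, 13)

alpha_1=10, alpha_2=11, alpha_3=14/3, alpha_4=5, alpha_5=13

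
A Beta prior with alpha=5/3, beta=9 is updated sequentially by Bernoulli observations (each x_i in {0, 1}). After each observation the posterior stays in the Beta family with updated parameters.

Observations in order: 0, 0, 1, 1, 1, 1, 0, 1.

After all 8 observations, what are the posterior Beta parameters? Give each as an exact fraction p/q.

obs 1: x=0 → posterior Beta(5/3, 10)
obs 2: x=0 → posterior Beta(5/3, 11)
obs 3: x=1 → posterior Beta(8/3, 11)
obs 4: x=1 → posterior Beta(11/3, 11)
obs 5: x=1 → posterior Beta(14/3, 11)
obs 6: x=1 → posterior Beta(17/3, 11)
obs 7: x=0 → posterior Beta(17/3, 12)
obs 8: x=1 → posterior Beta(20/3, 12)

alpha=20/3, beta=12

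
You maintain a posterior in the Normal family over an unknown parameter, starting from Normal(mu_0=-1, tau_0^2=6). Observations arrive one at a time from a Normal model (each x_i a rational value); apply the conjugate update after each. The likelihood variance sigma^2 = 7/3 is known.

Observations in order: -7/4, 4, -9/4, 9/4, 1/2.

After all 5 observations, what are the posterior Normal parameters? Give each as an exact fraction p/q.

obs 1: x=-7/4 → posterior Normal(-77/50, 42/25)
obs 2: x=4 → posterior Normal(67/86, 42/43)
obs 3: x=-9/4 → posterior Normal(-7/61, 42/61)
obs 4: x=9/4 → posterior Normal(67/158, 42/79)
obs 5: x=1/2 → posterior Normal(85/194, 42/97)

mu_0=85/194, tau_0^2=42/97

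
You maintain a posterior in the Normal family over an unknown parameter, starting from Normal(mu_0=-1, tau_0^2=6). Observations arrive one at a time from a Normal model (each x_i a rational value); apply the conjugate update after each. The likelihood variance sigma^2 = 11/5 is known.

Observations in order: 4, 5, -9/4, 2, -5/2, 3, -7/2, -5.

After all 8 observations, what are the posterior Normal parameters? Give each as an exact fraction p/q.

obs 1: x=4 → posterior Normal(109/41, 66/41)
obs 2: x=5 → posterior Normal(259/71, 66/71)
obs 3: x=-9/4 → posterior Normal(383/202, 66/101)
obs 4: x=2 → posterior Normal(503/262, 66/131)
obs 5: x=-5/2 → posterior Normal(353/322, 66/161)
obs 6: x=3 → posterior Normal(533/382, 66/191)
obs 7: x=-7/2 → posterior Normal(19/26, 66/221)
obs 8: x=-5 → posterior Normal(23/502, 66/251)

mu_0=23/502, tau_0^2=66/251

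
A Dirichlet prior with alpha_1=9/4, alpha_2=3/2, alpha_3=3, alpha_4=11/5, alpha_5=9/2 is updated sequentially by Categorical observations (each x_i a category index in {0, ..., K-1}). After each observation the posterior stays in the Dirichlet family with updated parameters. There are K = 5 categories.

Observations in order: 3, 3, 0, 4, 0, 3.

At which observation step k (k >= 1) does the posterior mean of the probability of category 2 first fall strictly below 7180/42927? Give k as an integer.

obs 1: x=3 → posterior Dirichlet(9/4, 3/2, 3, 16/5, 9/2)
obs 2: x=3 → posterior Dirichlet(9/4, 3/2, 3, 21/5, 9/2)
obs 3: x=0 → posterior Dirichlet(13/4, 3/2, 3, 21/5, 9/2)
obs 4: x=4 → posterior Dirichlet(13/4, 3/2, 3, 21/5, 11/2)
obs 5: x=0 → posterior Dirichlet(17/4, 3/2, 3, 21/5, 11/2)
obs 6: x=3 → posterior Dirichlet(17/4, 3/2, 3, 26/5, 11/2)

k = 5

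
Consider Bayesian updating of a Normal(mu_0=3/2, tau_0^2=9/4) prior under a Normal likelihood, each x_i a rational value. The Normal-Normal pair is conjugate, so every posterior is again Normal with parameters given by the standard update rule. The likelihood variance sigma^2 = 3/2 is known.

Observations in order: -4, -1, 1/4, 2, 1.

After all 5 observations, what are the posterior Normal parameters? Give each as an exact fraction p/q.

mu_0=-9/68, tau_0^2=9/34

obs 1: x=-4 → posterior Normal(-9/5, 9/10)
obs 2: x=-1 → posterior Normal(-3/2, 9/16)
obs 3: x=1/4 → posterior Normal(-45/44, 9/22)
obs 4: x=2 → posterior Normal(-3/8, 9/28)
obs 5: x=1 → posterior Normal(-9/68, 9/34)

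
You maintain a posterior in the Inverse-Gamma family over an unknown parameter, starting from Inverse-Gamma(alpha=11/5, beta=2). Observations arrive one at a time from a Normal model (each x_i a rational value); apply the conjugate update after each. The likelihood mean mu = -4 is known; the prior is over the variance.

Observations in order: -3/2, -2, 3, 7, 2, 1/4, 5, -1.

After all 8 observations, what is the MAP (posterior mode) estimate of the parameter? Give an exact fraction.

obs 1: x=-3/2 → posterior Inverse-Gamma(27/10, 41/8)
obs 2: x=-2 → posterior Inverse-Gamma(16/5, 57/8)
obs 3: x=3 → posterior Inverse-Gamma(37/10, 253/8)
obs 4: x=7 → posterior Inverse-Gamma(21/5, 737/8)
obs 5: x=2 → posterior Inverse-Gamma(47/10, 881/8)
obs 6: x=1/4 → posterior Inverse-Gamma(26/5, 3813/32)
obs 7: x=5 → posterior Inverse-Gamma(57/10, 5109/32)
obs 8: x=-1 → posterior Inverse-Gamma(31/5, 5253/32)

8755/384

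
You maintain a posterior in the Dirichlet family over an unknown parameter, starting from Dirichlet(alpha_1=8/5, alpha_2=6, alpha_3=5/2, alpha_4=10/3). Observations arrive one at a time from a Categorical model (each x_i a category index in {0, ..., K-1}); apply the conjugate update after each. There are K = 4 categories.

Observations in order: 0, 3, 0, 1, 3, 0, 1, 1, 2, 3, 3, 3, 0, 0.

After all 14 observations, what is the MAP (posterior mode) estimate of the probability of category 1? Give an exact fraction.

obs 1: x=0 → posterior Dirichlet(13/5, 6, 5/2, 10/3)
obs 2: x=3 → posterior Dirichlet(13/5, 6, 5/2, 13/3)
obs 3: x=0 → posterior Dirichlet(18/5, 6, 5/2, 13/3)
obs 4: x=1 → posterior Dirichlet(18/5, 7, 5/2, 13/3)
obs 5: x=3 → posterior Dirichlet(18/5, 7, 5/2, 16/3)
obs 6: x=0 → posterior Dirichlet(23/5, 7, 5/2, 16/3)
obs 7: x=1 → posterior Dirichlet(23/5, 8, 5/2, 16/3)
obs 8: x=1 → posterior Dirichlet(23/5, 9, 5/2, 16/3)
obs 9: x=2 → posterior Dirichlet(23/5, 9, 7/2, 16/3)
obs 10: x=3 → posterior Dirichlet(23/5, 9, 7/2, 19/3)
obs 11: x=3 → posterior Dirichlet(23/5, 9, 7/2, 22/3)
obs 12: x=3 → posterior Dirichlet(23/5, 9, 7/2, 25/3)
obs 13: x=0 → posterior Dirichlet(28/5, 9, 7/2, 25/3)
obs 14: x=0 → posterior Dirichlet(33/5, 9, 7/2, 25/3)

240/703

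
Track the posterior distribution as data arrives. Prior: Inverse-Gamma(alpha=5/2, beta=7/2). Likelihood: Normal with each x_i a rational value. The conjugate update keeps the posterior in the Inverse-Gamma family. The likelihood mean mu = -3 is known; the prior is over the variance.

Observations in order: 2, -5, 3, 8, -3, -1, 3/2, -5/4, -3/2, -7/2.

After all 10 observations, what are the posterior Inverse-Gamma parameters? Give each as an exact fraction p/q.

obs 1: x=2 → posterior Inverse-Gamma(3, 16)
obs 2: x=-5 → posterior Inverse-Gamma(7/2, 18)
obs 3: x=3 → posterior Inverse-Gamma(4, 36)
obs 4: x=8 → posterior Inverse-Gamma(9/2, 193/2)
obs 5: x=-3 → posterior Inverse-Gamma(5, 193/2)
obs 6: x=-1 → posterior Inverse-Gamma(11/2, 197/2)
obs 7: x=3/2 → posterior Inverse-Gamma(6, 869/8)
obs 8: x=-5/4 → posterior Inverse-Gamma(13/2, 3525/32)
obs 9: x=-3/2 → posterior Inverse-Gamma(7, 3561/32)
obs 10: x=-7/2 → posterior Inverse-Gamma(15/2, 3565/32)

alpha=15/2, beta=3565/32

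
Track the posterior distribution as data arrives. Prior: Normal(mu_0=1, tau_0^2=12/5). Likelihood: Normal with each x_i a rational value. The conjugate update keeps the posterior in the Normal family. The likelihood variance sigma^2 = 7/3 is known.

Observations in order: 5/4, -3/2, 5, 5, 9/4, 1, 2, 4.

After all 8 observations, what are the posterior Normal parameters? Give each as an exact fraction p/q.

mu_0=719/323, tau_0^2=84/323

obs 1: x=5/4 → posterior Normal(80/71, 84/71)
obs 2: x=-3/2 → posterior Normal(26/107, 84/107)
obs 3: x=5 → posterior Normal(206/143, 84/143)
obs 4: x=5 → posterior Normal(386/179, 84/179)
obs 5: x=9/4 → posterior Normal(467/215, 84/215)
obs 6: x=1 → posterior Normal(503/251, 84/251)
obs 7: x=2 → posterior Normal(575/287, 12/41)
obs 8: x=4 → posterior Normal(719/323, 84/323)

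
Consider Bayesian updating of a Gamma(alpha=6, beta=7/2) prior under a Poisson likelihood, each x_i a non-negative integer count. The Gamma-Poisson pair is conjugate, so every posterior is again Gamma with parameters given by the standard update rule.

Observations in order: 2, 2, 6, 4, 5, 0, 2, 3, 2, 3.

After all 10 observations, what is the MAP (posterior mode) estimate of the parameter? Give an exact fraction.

obs 1: x=2 → posterior Gamma(8, 9/2)
obs 2: x=2 → posterior Gamma(10, 11/2)
obs 3: x=6 → posterior Gamma(16, 13/2)
obs 4: x=4 → posterior Gamma(20, 15/2)
obs 5: x=5 → posterior Gamma(25, 17/2)
obs 6: x=0 → posterior Gamma(25, 19/2)
obs 7: x=2 → posterior Gamma(27, 21/2)
obs 8: x=3 → posterior Gamma(30, 23/2)
obs 9: x=2 → posterior Gamma(32, 25/2)
obs 10: x=3 → posterior Gamma(35, 27/2)

68/27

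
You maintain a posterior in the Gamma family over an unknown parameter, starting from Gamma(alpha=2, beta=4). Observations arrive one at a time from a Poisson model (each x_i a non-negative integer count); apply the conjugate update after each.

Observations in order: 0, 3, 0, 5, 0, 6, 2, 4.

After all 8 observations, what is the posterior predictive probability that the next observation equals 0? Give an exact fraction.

obs 1: x=0 → posterior Gamma(2, 5)
obs 2: x=3 → posterior Gamma(5, 6)
obs 3: x=0 → posterior Gamma(5, 7)
obs 4: x=5 → posterior Gamma(10, 8)
obs 5: x=0 → posterior Gamma(10, 9)
obs 6: x=6 → posterior Gamma(16, 10)
obs 7: x=2 → posterior Gamma(18, 11)
obs 8: x=4 → posterior Gamma(22, 12)

552061438912436417593344/3211838877954855105157369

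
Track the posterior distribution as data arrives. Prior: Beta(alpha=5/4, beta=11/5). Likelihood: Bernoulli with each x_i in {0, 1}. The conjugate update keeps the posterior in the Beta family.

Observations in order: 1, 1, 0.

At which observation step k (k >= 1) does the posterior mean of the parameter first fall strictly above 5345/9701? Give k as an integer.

k = 2

obs 1: x=1 → posterior Beta(9/4, 11/5)
obs 2: x=1 → posterior Beta(13/4, 11/5)
obs 3: x=0 → posterior Beta(13/4, 16/5)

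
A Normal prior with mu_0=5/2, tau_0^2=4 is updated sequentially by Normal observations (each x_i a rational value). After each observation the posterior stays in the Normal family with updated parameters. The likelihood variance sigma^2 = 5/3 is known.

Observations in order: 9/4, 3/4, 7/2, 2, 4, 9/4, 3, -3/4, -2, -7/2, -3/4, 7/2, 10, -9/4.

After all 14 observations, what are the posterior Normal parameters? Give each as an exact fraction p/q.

obs 1: x=9/4 → posterior Normal(79/34, 20/17)
obs 2: x=3/4 → posterior Normal(97/58, 20/29)
obs 3: x=7/2 → posterior Normal(181/82, 20/41)
obs 4: x=2 → posterior Normal(229/106, 20/53)
obs 5: x=4 → posterior Normal(5/2, 4/13)
obs 6: x=9/4 → posterior Normal(379/154, 20/77)
obs 7: x=3 → posterior Normal(451/178, 20/89)
obs 8: x=-3/4 → posterior Normal(433/202, 20/101)
obs 9: x=-2 → posterior Normal(385/226, 20/113)
obs 10: x=-7/2 → posterior Normal(301/250, 4/25)
obs 11: x=-3/4 → posterior Normal(283/274, 20/137)
obs 12: x=7/2 → posterior Normal(367/298, 20/149)
obs 13: x=10 → posterior Normal(607/322, 20/161)
obs 14: x=-9/4 → posterior Normal(553/346, 20/173)

mu_0=553/346, tau_0^2=20/173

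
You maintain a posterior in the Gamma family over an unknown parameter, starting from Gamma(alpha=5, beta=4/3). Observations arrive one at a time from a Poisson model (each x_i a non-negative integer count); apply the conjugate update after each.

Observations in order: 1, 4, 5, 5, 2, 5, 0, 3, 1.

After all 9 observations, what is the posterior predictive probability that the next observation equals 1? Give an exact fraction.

obs 1: x=1 → posterior Gamma(6, 7/3)
obs 2: x=4 → posterior Gamma(10, 10/3)
obs 3: x=5 → posterior Gamma(15, 13/3)
obs 4: x=5 → posterior Gamma(20, 16/3)
obs 5: x=2 → posterior Gamma(22, 19/3)
obs 6: x=5 → posterior Gamma(27, 22/3)
obs 7: x=0 → posterior Gamma(27, 25/3)
obs 8: x=3 → posterior Gamma(30, 28/3)
obs 9: x=1 → posterior Gamma(31, 31/3)

1587433194157260944150789801702516272312160302083/10170102859315411774579628461341138023025901305856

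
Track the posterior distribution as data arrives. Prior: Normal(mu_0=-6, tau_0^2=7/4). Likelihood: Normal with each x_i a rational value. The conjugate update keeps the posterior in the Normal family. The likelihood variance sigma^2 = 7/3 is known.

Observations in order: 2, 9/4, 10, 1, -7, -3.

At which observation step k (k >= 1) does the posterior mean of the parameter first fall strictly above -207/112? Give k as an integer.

k = 2

obs 1: x=2 → posterior Normal(-18/7, 1)
obs 2: x=9/4 → posterior Normal(-9/8, 7/10)
obs 3: x=10 → posterior Normal(75/52, 7/13)
obs 4: x=1 → posterior Normal(87/64, 7/16)
obs 5: x=-7 → posterior Normal(3/76, 7/19)
obs 6: x=-3 → posterior Normal(-3/8, 7/22)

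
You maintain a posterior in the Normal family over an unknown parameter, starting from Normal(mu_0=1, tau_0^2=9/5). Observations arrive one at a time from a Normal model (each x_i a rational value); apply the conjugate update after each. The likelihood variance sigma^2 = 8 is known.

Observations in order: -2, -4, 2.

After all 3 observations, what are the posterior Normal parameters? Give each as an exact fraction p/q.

obs 1: x=-2 → posterior Normal(22/49, 72/49)
obs 2: x=-4 → posterior Normal(-7/29, 36/29)
obs 3: x=2 → posterior Normal(4/67, 72/67)

mu_0=4/67, tau_0^2=72/67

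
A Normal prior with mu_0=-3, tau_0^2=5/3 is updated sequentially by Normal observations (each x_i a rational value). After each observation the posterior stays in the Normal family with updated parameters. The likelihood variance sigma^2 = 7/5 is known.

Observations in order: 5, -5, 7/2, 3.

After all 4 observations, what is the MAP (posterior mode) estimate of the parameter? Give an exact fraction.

obs 1: x=5 → posterior Normal(31/23, 35/46)
obs 2: x=-5 → posterior Normal(-63/71, 35/71)
obs 3: x=7/2 → posterior Normal(49/192, 35/96)
obs 4: x=3 → posterior Normal(199/242, 35/121)

199/242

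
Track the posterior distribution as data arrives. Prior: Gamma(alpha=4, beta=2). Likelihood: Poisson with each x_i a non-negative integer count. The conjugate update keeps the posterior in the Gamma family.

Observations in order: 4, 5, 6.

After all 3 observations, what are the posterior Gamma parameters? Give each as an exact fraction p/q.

alpha=19, beta=5

obs 1: x=4 → posterior Gamma(8, 3)
obs 2: x=5 → posterior Gamma(13, 4)
obs 3: x=6 → posterior Gamma(19, 5)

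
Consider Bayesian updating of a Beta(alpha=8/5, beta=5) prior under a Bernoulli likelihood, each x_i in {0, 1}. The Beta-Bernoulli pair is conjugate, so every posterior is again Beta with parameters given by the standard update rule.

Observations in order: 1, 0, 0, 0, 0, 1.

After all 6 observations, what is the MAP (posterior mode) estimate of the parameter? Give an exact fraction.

obs 1: x=1 → posterior Beta(13/5, 5)
obs 2: x=0 → posterior Beta(13/5, 6)
obs 3: x=0 → posterior Beta(13/5, 7)
obs 4: x=0 → posterior Beta(13/5, 8)
obs 5: x=0 → posterior Beta(13/5, 9)
obs 6: x=1 → posterior Beta(18/5, 9)

13/53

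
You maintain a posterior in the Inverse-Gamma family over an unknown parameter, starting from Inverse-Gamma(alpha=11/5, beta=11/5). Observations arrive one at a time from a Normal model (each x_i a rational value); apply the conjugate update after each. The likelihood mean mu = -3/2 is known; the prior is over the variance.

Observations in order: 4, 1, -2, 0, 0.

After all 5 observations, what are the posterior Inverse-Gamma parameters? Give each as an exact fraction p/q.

alpha=47/10, beta=913/40

obs 1: x=4 → posterior Inverse-Gamma(27/10, 693/40)
obs 2: x=1 → posterior Inverse-Gamma(16/5, 409/20)
obs 3: x=-2 → posterior Inverse-Gamma(37/10, 823/40)
obs 4: x=0 → posterior Inverse-Gamma(21/5, 217/10)
obs 5: x=0 → posterior Inverse-Gamma(47/10, 913/40)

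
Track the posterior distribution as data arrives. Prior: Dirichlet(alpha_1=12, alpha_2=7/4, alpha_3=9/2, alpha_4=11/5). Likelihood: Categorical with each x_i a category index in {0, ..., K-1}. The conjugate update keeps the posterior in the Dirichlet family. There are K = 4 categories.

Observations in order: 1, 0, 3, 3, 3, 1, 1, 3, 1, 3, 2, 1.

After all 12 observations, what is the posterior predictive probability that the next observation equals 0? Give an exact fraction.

260/649

obs 1: x=1 → posterior Dirichlet(12, 11/4, 9/2, 11/5)
obs 2: x=0 → posterior Dirichlet(13, 11/4, 9/2, 11/5)
obs 3: x=3 → posterior Dirichlet(13, 11/4, 9/2, 16/5)
obs 4: x=3 → posterior Dirichlet(13, 11/4, 9/2, 21/5)
obs 5: x=3 → posterior Dirichlet(13, 11/4, 9/2, 26/5)
obs 6: x=1 → posterior Dirichlet(13, 15/4, 9/2, 26/5)
obs 7: x=1 → posterior Dirichlet(13, 19/4, 9/2, 26/5)
obs 8: x=3 → posterior Dirichlet(13, 19/4, 9/2, 31/5)
obs 9: x=1 → posterior Dirichlet(13, 23/4, 9/2, 31/5)
obs 10: x=3 → posterior Dirichlet(13, 23/4, 9/2, 36/5)
obs 11: x=2 → posterior Dirichlet(13, 23/4, 11/2, 36/5)
obs 12: x=1 → posterior Dirichlet(13, 27/4, 11/2, 36/5)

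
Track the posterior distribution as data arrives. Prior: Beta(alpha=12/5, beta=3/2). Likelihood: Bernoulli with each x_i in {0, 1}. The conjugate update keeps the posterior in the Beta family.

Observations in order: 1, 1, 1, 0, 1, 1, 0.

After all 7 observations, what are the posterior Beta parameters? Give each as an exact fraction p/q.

alpha=37/5, beta=7/2

obs 1: x=1 → posterior Beta(17/5, 3/2)
obs 2: x=1 → posterior Beta(22/5, 3/2)
obs 3: x=1 → posterior Beta(27/5, 3/2)
obs 4: x=0 → posterior Beta(27/5, 5/2)
obs 5: x=1 → posterior Beta(32/5, 5/2)
obs 6: x=1 → posterior Beta(37/5, 5/2)
obs 7: x=0 → posterior Beta(37/5, 7/2)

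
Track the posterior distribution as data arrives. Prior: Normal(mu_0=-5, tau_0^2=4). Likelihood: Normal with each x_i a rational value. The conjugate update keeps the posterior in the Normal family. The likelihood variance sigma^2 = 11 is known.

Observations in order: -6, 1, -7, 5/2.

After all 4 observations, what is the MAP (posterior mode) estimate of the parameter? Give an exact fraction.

-31/9

obs 1: x=-6 → posterior Normal(-79/15, 44/15)
obs 2: x=1 → posterior Normal(-75/19, 44/19)
obs 3: x=-7 → posterior Normal(-103/23, 44/23)
obs 4: x=5/2 → posterior Normal(-31/9, 44/27)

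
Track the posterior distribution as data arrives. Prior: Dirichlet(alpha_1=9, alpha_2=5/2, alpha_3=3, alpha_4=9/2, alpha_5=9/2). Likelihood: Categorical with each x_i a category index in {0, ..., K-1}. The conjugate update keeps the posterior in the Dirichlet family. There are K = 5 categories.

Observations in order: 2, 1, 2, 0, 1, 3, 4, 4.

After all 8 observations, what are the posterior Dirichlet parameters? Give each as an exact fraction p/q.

alpha_1=10, alpha_2=9/2, alpha_3=5, alpha_4=11/2, alpha_5=13/2

obs 1: x=2 → posterior Dirichlet(9, 5/2, 4, 9/2, 9/2)
obs 2: x=1 → posterior Dirichlet(9, 7/2, 4, 9/2, 9/2)
obs 3: x=2 → posterior Dirichlet(9, 7/2, 5, 9/2, 9/2)
obs 4: x=0 → posterior Dirichlet(10, 7/2, 5, 9/2, 9/2)
obs 5: x=1 → posterior Dirichlet(10, 9/2, 5, 9/2, 9/2)
obs 6: x=3 → posterior Dirichlet(10, 9/2, 5, 11/2, 9/2)
obs 7: x=4 → posterior Dirichlet(10, 9/2, 5, 11/2, 11/2)
obs 8: x=4 → posterior Dirichlet(10, 9/2, 5, 11/2, 13/2)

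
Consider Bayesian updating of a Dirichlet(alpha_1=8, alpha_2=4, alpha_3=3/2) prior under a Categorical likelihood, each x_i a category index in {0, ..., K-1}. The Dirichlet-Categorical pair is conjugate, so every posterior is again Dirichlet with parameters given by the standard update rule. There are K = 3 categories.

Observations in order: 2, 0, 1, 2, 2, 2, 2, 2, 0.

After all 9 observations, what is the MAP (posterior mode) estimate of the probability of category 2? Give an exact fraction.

1/3

obs 1: x=2 → posterior Dirichlet(8, 4, 5/2)
obs 2: x=0 → posterior Dirichlet(9, 4, 5/2)
obs 3: x=1 → posterior Dirichlet(9, 5, 5/2)
obs 4: x=2 → posterior Dirichlet(9, 5, 7/2)
obs 5: x=2 → posterior Dirichlet(9, 5, 9/2)
obs 6: x=2 → posterior Dirichlet(9, 5, 11/2)
obs 7: x=2 → posterior Dirichlet(9, 5, 13/2)
obs 8: x=2 → posterior Dirichlet(9, 5, 15/2)
obs 9: x=0 → posterior Dirichlet(10, 5, 15/2)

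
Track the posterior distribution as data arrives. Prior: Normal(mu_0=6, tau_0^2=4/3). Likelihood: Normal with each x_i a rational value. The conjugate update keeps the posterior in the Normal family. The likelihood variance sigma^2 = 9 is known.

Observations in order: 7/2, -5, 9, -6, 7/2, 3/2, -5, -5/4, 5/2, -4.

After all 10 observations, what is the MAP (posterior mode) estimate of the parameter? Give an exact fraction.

157/67

obs 1: x=7/2 → posterior Normal(176/31, 36/31)
obs 2: x=-5 → posterior Normal(156/35, 36/35)
obs 3: x=9 → posterior Normal(64/13, 12/13)
obs 4: x=-6 → posterior Normal(168/43, 36/43)
obs 5: x=7/2 → posterior Normal(182/47, 36/47)
obs 6: x=3/2 → posterior Normal(188/51, 12/17)
obs 7: x=-5 → posterior Normal(168/55, 36/55)
obs 8: x=-5/4 → posterior Normal(163/59, 36/59)
obs 9: x=5/2 → posterior Normal(173/63, 4/7)
obs 10: x=-4 → posterior Normal(157/67, 36/67)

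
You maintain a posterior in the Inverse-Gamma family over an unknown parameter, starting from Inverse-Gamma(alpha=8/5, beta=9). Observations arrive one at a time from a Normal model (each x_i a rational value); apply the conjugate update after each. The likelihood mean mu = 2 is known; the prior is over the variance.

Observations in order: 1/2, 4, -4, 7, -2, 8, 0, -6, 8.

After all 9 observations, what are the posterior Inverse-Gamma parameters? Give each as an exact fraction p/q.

alpha=61/10, beta=965/8

obs 1: x=1/2 → posterior Inverse-Gamma(21/10, 81/8)
obs 2: x=4 → posterior Inverse-Gamma(13/5, 97/8)
obs 3: x=-4 → posterior Inverse-Gamma(31/10, 241/8)
obs 4: x=7 → posterior Inverse-Gamma(18/5, 341/8)
obs 5: x=-2 → posterior Inverse-Gamma(41/10, 405/8)
obs 6: x=8 → posterior Inverse-Gamma(23/5, 549/8)
obs 7: x=0 → posterior Inverse-Gamma(51/10, 565/8)
obs 8: x=-6 → posterior Inverse-Gamma(28/5, 821/8)
obs 9: x=8 → posterior Inverse-Gamma(61/10, 965/8)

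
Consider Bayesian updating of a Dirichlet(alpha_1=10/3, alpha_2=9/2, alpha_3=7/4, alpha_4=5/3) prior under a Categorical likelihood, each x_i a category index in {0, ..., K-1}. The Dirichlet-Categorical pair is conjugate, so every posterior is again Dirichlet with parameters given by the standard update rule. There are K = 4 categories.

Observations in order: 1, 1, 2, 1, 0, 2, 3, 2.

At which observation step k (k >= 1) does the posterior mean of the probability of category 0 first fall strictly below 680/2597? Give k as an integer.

k = 2

obs 1: x=1 → posterior Dirichlet(10/3, 11/2, 7/4, 5/3)
obs 2: x=1 → posterior Dirichlet(10/3, 13/2, 7/4, 5/3)
obs 3: x=2 → posterior Dirichlet(10/3, 13/2, 11/4, 5/3)
obs 4: x=1 → posterior Dirichlet(10/3, 15/2, 11/4, 5/3)
obs 5: x=0 → posterior Dirichlet(13/3, 15/2, 11/4, 5/3)
obs 6: x=2 → posterior Dirichlet(13/3, 15/2, 15/4, 5/3)
obs 7: x=3 → posterior Dirichlet(13/3, 15/2, 15/4, 8/3)
obs 8: x=2 → posterior Dirichlet(13/3, 15/2, 19/4, 8/3)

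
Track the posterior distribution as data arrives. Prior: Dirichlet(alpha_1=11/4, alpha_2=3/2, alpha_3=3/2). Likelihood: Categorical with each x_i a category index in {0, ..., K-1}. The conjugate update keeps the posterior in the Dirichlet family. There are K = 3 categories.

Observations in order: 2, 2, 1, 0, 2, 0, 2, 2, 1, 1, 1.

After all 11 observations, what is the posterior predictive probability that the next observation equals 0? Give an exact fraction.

19/67

obs 1: x=2 → posterior Dirichlet(11/4, 3/2, 5/2)
obs 2: x=2 → posterior Dirichlet(11/4, 3/2, 7/2)
obs 3: x=1 → posterior Dirichlet(11/4, 5/2, 7/2)
obs 4: x=0 → posterior Dirichlet(15/4, 5/2, 7/2)
obs 5: x=2 → posterior Dirichlet(15/4, 5/2, 9/2)
obs 6: x=0 → posterior Dirichlet(19/4, 5/2, 9/2)
obs 7: x=2 → posterior Dirichlet(19/4, 5/2, 11/2)
obs 8: x=2 → posterior Dirichlet(19/4, 5/2, 13/2)
obs 9: x=1 → posterior Dirichlet(19/4, 7/2, 13/2)
obs 10: x=1 → posterior Dirichlet(19/4, 9/2, 13/2)
obs 11: x=1 → posterior Dirichlet(19/4, 11/2, 13/2)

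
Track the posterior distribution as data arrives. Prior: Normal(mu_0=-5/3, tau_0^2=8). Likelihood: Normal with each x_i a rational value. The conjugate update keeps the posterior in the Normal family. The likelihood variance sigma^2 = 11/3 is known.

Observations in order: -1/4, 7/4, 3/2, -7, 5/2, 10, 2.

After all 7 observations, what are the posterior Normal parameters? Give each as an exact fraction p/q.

obs 1: x=-1/4 → posterior Normal(-73/105, 88/35)
obs 2: x=7/4 → posterior Normal(53/177, 88/59)
obs 3: x=3/2 → posterior Normal(161/249, 88/83)
obs 4: x=-7 → posterior Normal(-343/321, 88/107)
obs 5: x=5/2 → posterior Normal(-163/393, 88/131)
obs 6: x=10 → posterior Normal(557/465, 88/155)
obs 7: x=2 → posterior Normal(701/537, 88/179)

mu_0=701/537, tau_0^2=88/179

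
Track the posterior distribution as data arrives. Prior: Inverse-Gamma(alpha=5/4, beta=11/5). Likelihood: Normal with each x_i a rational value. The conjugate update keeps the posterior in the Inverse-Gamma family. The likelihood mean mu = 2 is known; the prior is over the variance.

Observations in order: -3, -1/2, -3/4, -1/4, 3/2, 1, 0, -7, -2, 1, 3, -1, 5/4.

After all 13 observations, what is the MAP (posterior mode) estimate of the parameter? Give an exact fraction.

12967/1400

obs 1: x=-3 → posterior Inverse-Gamma(7/4, 147/10)
obs 2: x=-1/2 → posterior Inverse-Gamma(9/4, 713/40)
obs 3: x=-3/4 → posterior Inverse-Gamma(11/4, 3457/160)
obs 4: x=-1/4 → posterior Inverse-Gamma(13/4, 1931/80)
obs 5: x=3/2 → posterior Inverse-Gamma(15/4, 1941/80)
obs 6: x=1 → posterior Inverse-Gamma(17/4, 1981/80)
obs 7: x=0 → posterior Inverse-Gamma(19/4, 2141/80)
obs 8: x=-7 → posterior Inverse-Gamma(21/4, 5381/80)
obs 9: x=-2 → posterior Inverse-Gamma(23/4, 6021/80)
obs 10: x=1 → posterior Inverse-Gamma(25/4, 6061/80)
obs 11: x=3 → posterior Inverse-Gamma(27/4, 6101/80)
obs 12: x=-1 → posterior Inverse-Gamma(29/4, 6461/80)
obs 13: x=5/4 → posterior Inverse-Gamma(31/4, 12967/160)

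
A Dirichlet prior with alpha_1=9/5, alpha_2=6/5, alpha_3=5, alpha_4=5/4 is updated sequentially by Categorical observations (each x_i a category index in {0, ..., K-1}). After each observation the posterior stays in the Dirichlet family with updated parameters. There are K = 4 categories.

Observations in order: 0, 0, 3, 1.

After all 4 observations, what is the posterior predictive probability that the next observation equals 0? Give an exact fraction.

obs 1: x=0 → posterior Dirichlet(14/5, 6/5, 5, 5/4)
obs 2: x=0 → posterior Dirichlet(19/5, 6/5, 5, 5/4)
obs 3: x=3 → posterior Dirichlet(19/5, 6/5, 5, 9/4)
obs 4: x=1 → posterior Dirichlet(19/5, 11/5, 5, 9/4)

76/265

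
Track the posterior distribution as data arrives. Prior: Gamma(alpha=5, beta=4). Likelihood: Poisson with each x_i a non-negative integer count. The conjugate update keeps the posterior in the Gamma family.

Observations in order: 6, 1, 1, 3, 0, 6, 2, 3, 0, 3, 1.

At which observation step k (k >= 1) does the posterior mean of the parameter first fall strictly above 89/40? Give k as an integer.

k = 8

obs 1: x=6 → posterior Gamma(11, 5)
obs 2: x=1 → posterior Gamma(12, 6)
obs 3: x=1 → posterior Gamma(13, 7)
obs 4: x=3 → posterior Gamma(16, 8)
obs 5: x=0 → posterior Gamma(16, 9)
obs 6: x=6 → posterior Gamma(22, 10)
obs 7: x=2 → posterior Gamma(24, 11)
obs 8: x=3 → posterior Gamma(27, 12)
obs 9: x=0 → posterior Gamma(27, 13)
obs 10: x=3 → posterior Gamma(30, 14)
obs 11: x=1 → posterior Gamma(31, 15)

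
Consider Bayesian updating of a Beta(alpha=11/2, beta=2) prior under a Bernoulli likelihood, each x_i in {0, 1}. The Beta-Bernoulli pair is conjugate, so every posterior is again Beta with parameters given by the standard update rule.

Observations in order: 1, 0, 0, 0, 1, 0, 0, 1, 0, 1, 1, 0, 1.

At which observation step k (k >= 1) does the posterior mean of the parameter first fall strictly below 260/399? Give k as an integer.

obs 1: x=1 → posterior Beta(13/2, 2)
obs 2: x=0 → posterior Beta(13/2, 3)
obs 3: x=0 → posterior Beta(13/2, 4)
obs 4: x=0 → posterior Beta(13/2, 5)
obs 5: x=1 → posterior Beta(15/2, 5)
obs 6: x=0 → posterior Beta(15/2, 6)
obs 7: x=0 → posterior Beta(15/2, 7)
obs 8: x=1 → posterior Beta(17/2, 7)
obs 9: x=0 → posterior Beta(17/2, 8)
obs 10: x=1 → posterior Beta(19/2, 8)
obs 11: x=1 → posterior Beta(21/2, 8)
obs 12: x=0 → posterior Beta(21/2, 9)
obs 13: x=1 → posterior Beta(23/2, 9)

k = 3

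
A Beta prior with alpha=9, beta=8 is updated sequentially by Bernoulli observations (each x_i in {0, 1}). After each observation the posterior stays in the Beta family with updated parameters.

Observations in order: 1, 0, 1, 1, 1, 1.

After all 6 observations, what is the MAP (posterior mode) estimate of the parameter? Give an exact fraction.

13/21

obs 1: x=1 → posterior Beta(10, 8)
obs 2: x=0 → posterior Beta(10, 9)
obs 3: x=1 → posterior Beta(11, 9)
obs 4: x=1 → posterior Beta(12, 9)
obs 5: x=1 → posterior Beta(13, 9)
obs 6: x=1 → posterior Beta(14, 9)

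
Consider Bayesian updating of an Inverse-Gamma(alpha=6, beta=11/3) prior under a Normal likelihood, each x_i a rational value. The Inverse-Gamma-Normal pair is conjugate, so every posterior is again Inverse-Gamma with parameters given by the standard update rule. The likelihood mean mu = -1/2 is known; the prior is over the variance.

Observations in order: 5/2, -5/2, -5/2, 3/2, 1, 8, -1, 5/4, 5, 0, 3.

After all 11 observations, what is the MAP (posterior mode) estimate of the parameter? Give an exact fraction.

7147/1200

obs 1: x=5/2 → posterior Inverse-Gamma(13/2, 49/6)
obs 2: x=-5/2 → posterior Inverse-Gamma(7, 61/6)
obs 3: x=-5/2 → posterior Inverse-Gamma(15/2, 73/6)
obs 4: x=3/2 → posterior Inverse-Gamma(8, 85/6)
obs 5: x=1 → posterior Inverse-Gamma(17/2, 367/24)
obs 6: x=8 → posterior Inverse-Gamma(9, 617/12)
obs 7: x=-1 → posterior Inverse-Gamma(19/2, 1237/24)
obs 8: x=5/4 → posterior Inverse-Gamma(10, 5095/96)
obs 9: x=5 → posterior Inverse-Gamma(21/2, 6547/96)
obs 10: x=0 → posterior Inverse-Gamma(11, 6559/96)
obs 11: x=3 → posterior Inverse-Gamma(23/2, 7147/96)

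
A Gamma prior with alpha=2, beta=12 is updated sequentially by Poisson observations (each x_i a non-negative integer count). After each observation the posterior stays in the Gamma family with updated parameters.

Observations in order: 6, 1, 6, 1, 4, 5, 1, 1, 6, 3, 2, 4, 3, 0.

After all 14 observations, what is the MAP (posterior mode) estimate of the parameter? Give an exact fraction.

22/13

obs 1: x=6 → posterior Gamma(8, 13)
obs 2: x=1 → posterior Gamma(9, 14)
obs 3: x=6 → posterior Gamma(15, 15)
obs 4: x=1 → posterior Gamma(16, 16)
obs 5: x=4 → posterior Gamma(20, 17)
obs 6: x=5 → posterior Gamma(25, 18)
obs 7: x=1 → posterior Gamma(26, 19)
obs 8: x=1 → posterior Gamma(27, 20)
obs 9: x=6 → posterior Gamma(33, 21)
obs 10: x=3 → posterior Gamma(36, 22)
obs 11: x=2 → posterior Gamma(38, 23)
obs 12: x=4 → posterior Gamma(42, 24)
obs 13: x=3 → posterior Gamma(45, 25)
obs 14: x=0 → posterior Gamma(45, 26)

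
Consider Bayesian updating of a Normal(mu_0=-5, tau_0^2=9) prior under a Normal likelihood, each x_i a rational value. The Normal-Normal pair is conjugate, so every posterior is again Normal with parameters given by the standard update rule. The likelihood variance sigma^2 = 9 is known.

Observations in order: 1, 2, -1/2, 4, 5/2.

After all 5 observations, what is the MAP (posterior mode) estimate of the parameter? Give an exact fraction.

2/3

obs 1: x=1 → posterior Normal(-2, 9/2)
obs 2: x=2 → posterior Normal(-2/3, 3)
obs 3: x=-1/2 → posterior Normal(-5/8, 9/4)
obs 4: x=4 → posterior Normal(3/10, 9/5)
obs 5: x=5/2 → posterior Normal(2/3, 3/2)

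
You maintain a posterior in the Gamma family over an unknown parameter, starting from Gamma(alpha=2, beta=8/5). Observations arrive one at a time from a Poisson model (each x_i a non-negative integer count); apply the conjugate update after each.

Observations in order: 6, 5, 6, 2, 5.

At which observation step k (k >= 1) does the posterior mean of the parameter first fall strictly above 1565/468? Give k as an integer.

k = 2

obs 1: x=6 → posterior Gamma(8, 13/5)
obs 2: x=5 → posterior Gamma(13, 18/5)
obs 3: x=6 → posterior Gamma(19, 23/5)
obs 4: x=2 → posterior Gamma(21, 28/5)
obs 5: x=5 → posterior Gamma(26, 33/5)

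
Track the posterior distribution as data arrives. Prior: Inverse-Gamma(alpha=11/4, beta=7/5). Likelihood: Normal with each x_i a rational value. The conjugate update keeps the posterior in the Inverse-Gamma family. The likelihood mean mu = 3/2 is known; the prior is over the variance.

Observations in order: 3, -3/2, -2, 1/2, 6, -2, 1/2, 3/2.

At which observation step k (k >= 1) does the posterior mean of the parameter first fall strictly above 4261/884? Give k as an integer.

obs 1: x=3 → posterior Inverse-Gamma(13/4, 101/40)
obs 2: x=-3/2 → posterior Inverse-Gamma(15/4, 281/40)
obs 3: x=-2 → posterior Inverse-Gamma(17/4, 263/20)
obs 4: x=1/2 → posterior Inverse-Gamma(19/4, 273/20)
obs 5: x=6 → posterior Inverse-Gamma(21/4, 951/40)
obs 6: x=-2 → posterior Inverse-Gamma(23/4, 299/10)
obs 7: x=1/2 → posterior Inverse-Gamma(25/4, 152/5)
obs 8: x=3/2 → posterior Inverse-Gamma(27/4, 152/5)

k = 5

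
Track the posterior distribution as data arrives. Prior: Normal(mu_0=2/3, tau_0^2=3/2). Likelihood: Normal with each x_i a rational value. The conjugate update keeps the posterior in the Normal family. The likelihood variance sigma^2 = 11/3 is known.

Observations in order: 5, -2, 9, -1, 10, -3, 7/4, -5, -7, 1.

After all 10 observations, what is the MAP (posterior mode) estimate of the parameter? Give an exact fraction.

1121/1344

obs 1: x=5 → posterior Normal(179/93, 33/31)
obs 2: x=-2 → posterior Normal(25/24, 33/40)
obs 3: x=9 → posterior Normal(368/147, 33/49)
obs 4: x=-1 → posterior Normal(341/174, 33/58)
obs 5: x=10 → posterior Normal(611/201, 33/67)
obs 6: x=-3 → posterior Normal(265/114, 33/76)
obs 7: x=7/4 → posterior Normal(2309/1020, 33/85)
obs 8: x=-5 → posterior Normal(1769/1128, 33/94)
obs 9: x=-7 → posterior Normal(1013/1236, 33/103)
obs 10: x=1 → posterior Normal(1121/1344, 33/112)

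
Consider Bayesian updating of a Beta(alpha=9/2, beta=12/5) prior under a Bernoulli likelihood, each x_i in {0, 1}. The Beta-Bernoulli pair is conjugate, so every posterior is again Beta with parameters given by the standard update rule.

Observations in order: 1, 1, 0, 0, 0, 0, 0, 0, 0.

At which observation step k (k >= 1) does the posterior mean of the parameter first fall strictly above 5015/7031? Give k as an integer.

k = 2

obs 1: x=1 → posterior Beta(11/2, 12/5)
obs 2: x=1 → posterior Beta(13/2, 12/5)
obs 3: x=0 → posterior Beta(13/2, 17/5)
obs 4: x=0 → posterior Beta(13/2, 22/5)
obs 5: x=0 → posterior Beta(13/2, 27/5)
obs 6: x=0 → posterior Beta(13/2, 32/5)
obs 7: x=0 → posterior Beta(13/2, 37/5)
obs 8: x=0 → posterior Beta(13/2, 42/5)
obs 9: x=0 → posterior Beta(13/2, 47/5)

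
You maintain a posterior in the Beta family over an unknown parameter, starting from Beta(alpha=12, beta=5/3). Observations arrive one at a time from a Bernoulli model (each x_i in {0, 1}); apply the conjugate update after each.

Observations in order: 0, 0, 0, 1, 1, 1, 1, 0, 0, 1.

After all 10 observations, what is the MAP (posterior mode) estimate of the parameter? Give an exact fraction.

obs 1: x=0 → posterior Beta(12, 8/3)
obs 2: x=0 → posterior Beta(12, 11/3)
obs 3: x=0 → posterior Beta(12, 14/3)
obs 4: x=1 → posterior Beta(13, 14/3)
obs 5: x=1 → posterior Beta(14, 14/3)
obs 6: x=1 → posterior Beta(15, 14/3)
obs 7: x=1 → posterior Beta(16, 14/3)
obs 8: x=0 → posterior Beta(16, 17/3)
obs 9: x=0 → posterior Beta(16, 20/3)
obs 10: x=1 → posterior Beta(17, 20/3)

48/65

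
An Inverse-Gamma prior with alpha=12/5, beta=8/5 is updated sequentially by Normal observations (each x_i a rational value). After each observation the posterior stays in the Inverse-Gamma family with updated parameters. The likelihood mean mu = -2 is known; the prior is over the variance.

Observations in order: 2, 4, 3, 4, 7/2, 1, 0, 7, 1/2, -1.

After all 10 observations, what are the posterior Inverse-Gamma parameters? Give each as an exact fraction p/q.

alpha=37/5, beta=2477/20

obs 1: x=2 → posterior Inverse-Gamma(29/10, 48/5)
obs 2: x=4 → posterior Inverse-Gamma(17/5, 138/5)
obs 3: x=3 → posterior Inverse-Gamma(39/10, 401/10)
obs 4: x=4 → posterior Inverse-Gamma(22/5, 581/10)
obs 5: x=7/2 → posterior Inverse-Gamma(49/10, 2929/40)
obs 6: x=1 → posterior Inverse-Gamma(27/5, 3109/40)
obs 7: x=0 → posterior Inverse-Gamma(59/10, 3189/40)
obs 8: x=7 → posterior Inverse-Gamma(32/5, 4809/40)
obs 9: x=1/2 → posterior Inverse-Gamma(69/10, 2467/20)
obs 10: x=-1 → posterior Inverse-Gamma(37/5, 2477/20)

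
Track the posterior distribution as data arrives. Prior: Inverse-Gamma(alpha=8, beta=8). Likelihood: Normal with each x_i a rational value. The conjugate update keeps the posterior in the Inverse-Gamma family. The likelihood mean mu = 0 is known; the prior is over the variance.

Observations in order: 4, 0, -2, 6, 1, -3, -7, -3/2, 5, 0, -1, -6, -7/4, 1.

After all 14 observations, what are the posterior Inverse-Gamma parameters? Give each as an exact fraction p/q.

alpha=15, beta=3189/32

obs 1: x=4 → posterior Inverse-Gamma(17/2, 16)
obs 2: x=0 → posterior Inverse-Gamma(9, 16)
obs 3: x=-2 → posterior Inverse-Gamma(19/2, 18)
obs 4: x=6 → posterior Inverse-Gamma(10, 36)
obs 5: x=1 → posterior Inverse-Gamma(21/2, 73/2)
obs 6: x=-3 → posterior Inverse-Gamma(11, 41)
obs 7: x=-7 → posterior Inverse-Gamma(23/2, 131/2)
obs 8: x=-3/2 → posterior Inverse-Gamma(12, 533/8)
obs 9: x=5 → posterior Inverse-Gamma(25/2, 633/8)
obs 10: x=0 → posterior Inverse-Gamma(13, 633/8)
obs 11: x=-1 → posterior Inverse-Gamma(27/2, 637/8)
obs 12: x=-6 → posterior Inverse-Gamma(14, 781/8)
obs 13: x=-7/4 → posterior Inverse-Gamma(29/2, 3173/32)
obs 14: x=1 → posterior Inverse-Gamma(15, 3189/32)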